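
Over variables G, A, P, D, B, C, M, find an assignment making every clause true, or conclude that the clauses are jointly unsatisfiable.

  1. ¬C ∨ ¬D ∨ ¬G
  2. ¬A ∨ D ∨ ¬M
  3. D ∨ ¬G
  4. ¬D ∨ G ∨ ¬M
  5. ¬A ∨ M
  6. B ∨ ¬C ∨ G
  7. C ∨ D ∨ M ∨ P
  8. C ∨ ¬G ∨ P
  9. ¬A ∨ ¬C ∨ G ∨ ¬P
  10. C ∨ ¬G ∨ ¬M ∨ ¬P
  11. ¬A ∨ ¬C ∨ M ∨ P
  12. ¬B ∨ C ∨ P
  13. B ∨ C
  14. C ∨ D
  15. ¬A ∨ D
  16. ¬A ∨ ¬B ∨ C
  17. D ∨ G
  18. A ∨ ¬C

G=T, A=F, P=T, D=T, B=T, C=F, M=F

Set G = True.
  then (D ∨ ¬G) forces D = True.
  then (¬C ∨ ¬D ∨ ¬G) forces C = False.
  then (C ∨ ¬G ∨ P) forces P = True.
  then (C ∨ ¬G ∨ ¬M ∨ ¬P) forces M = False.
  then (B ∨ C) forces B = True.
  then (¬A ∨ ¬B ∨ C) forces A = False.
All clauses satisfied.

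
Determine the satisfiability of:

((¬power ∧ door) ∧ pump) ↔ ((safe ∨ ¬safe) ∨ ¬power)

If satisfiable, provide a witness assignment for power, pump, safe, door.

power = False; pump = True; safe = False; door = True

  ((¬power ∧ door) ∧ pump) ↔ ((safe ∨ ¬safe) ∨ ¬power) = True
    (¬power ∧ door) ∧ pump = True
      ¬power ∧ door = True
        ¬power = True
    (safe ∨ ¬safe) ∨ ¬power = True
      safe ∨ ¬safe = True
        ¬safe = True
      ¬power = True
The formula evaluates to True.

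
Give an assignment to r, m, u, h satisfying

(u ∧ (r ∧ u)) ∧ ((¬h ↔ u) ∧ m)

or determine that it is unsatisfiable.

r: True; m: True; u: True; h: False

  u ∧ (r ∧ u) = True
    r ∧ u = True
  (¬h ↔ u) ∧ m = True
    ¬h ↔ u = True
      ¬h = True
Both conjuncts True, so the formula holds.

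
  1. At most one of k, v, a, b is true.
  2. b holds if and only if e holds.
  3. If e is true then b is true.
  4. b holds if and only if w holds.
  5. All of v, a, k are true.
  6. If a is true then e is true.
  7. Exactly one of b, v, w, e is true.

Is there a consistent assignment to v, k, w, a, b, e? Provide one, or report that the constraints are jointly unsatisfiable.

No satisfying assignment exists.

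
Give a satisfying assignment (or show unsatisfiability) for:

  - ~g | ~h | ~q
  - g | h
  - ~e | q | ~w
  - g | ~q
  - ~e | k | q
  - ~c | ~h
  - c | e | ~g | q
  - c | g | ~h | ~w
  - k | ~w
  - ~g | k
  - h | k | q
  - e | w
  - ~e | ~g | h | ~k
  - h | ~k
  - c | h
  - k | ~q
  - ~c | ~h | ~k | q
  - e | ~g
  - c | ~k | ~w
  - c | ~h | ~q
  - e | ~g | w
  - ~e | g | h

Try c = True:
  (~c | ~h) forces h = False.
  (g | h) forces g = True.
  (~g | k) forces k = True.
  clause (h | ~k) is falsified — backtrack.
So c = False.
  then (c | h) forces h = True.
  then (c | ~h | ~q) forces q = False.
Set w = False.
  then (e | w) forces e = True.
  then (~e | k | q) forces k = True.
Set g = True.
All clauses satisfied.

c=F; w=F; e=T; h=T; k=T; q=F; g=T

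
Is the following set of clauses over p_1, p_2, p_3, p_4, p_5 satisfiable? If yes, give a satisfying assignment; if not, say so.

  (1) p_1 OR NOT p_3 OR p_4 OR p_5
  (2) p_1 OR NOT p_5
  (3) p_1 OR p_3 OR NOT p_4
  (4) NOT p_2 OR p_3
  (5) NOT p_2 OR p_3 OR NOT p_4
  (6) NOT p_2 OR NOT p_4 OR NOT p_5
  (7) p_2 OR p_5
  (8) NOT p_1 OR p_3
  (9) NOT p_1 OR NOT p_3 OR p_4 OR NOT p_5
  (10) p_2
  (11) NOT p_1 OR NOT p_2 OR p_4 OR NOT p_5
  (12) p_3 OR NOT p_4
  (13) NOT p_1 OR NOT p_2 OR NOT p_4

p_1 = True, p_2 = True, p_3 = True, p_4 = False, p_5 = False

Unit clause (p_2) forces p_2 = True.
In (NOT p_2 OR p_3) only p_3 is left, so p_3 = True.
Set p_1 = True.
  then (NOT p_1 OR NOT p_2 OR NOT p_4) forces p_4 = False.
  then (NOT p_1 OR NOT p_3 OR p_4 OR NOT p_5) forces p_5 = False.
All clauses satisfied.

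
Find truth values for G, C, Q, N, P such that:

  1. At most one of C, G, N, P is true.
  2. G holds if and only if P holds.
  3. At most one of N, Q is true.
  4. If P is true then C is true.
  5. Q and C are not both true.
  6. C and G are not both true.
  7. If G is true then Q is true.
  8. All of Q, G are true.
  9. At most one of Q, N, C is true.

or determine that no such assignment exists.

The formula is unsatisfiable.

Case P = True:
  (1) with P=T forces C = False.
  Constraint (4) is violated (P=T, C=F) — contradiction.
Case P = False:
  (2) with P=F forces G = False.
  Constraint (8) is violated (G=F) — contradiction.
Both cases fail — unsatisfiable.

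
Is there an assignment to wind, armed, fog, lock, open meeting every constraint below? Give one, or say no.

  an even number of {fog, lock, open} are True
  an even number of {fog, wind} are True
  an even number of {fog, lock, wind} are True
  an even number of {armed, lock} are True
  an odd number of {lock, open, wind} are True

The formula is unsatisfiable.

Adding constraints 1, 2, 5 mod 2: every variable appears an even number of times on the left, so the left side is 0.
But the right sides sum to 1 (mod 2). 0 ≠ 1 — the system is inconsistent.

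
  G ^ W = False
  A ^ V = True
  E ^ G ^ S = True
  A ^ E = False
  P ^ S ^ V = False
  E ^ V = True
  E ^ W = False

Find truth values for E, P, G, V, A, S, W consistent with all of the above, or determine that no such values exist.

E=T; P=T; G=T; V=F; A=T; S=T; W=T

G ^ W = T ^ T = False ✓
A ^ V = T ^ F = True ✓
E ^ G ^ S = T ^ T ^ T = True ✓
A ^ E = T ^ T = False ✓
P ^ S ^ V = T ^ T ^ F = False ✓
E ^ V = T ^ F = True ✓
E ^ W = T ^ T = False ✓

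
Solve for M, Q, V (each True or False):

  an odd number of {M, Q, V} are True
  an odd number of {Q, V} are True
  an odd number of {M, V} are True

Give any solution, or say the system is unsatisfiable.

M = False; Q = False; V = True

{M, Q, V}: 1 true → odd ✓
{Q, V}: 1 true → odd ✓
{M, V}: 1 true → odd ✓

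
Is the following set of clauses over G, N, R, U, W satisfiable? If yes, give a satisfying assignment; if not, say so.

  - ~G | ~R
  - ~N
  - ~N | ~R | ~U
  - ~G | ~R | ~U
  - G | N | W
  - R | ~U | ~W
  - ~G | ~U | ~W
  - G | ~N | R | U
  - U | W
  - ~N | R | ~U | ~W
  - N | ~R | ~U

Unit clause (~N) forces N = False.
Set G = False.
  then (G | N | W) forces W = True.
Set R = False.
  then (R | ~U | ~W) forces U = False.
All clauses satisfied.

G=F, N=F, R=F, U=F, W=T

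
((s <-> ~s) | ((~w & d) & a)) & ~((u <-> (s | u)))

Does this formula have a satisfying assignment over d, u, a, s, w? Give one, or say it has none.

d = True, u = False, a = True, s = True, w = False

  (s <-> ~s) | ((~w & d) & a) = True
    s <-> ~s = False
      ~s = False
    (~w & d) & a = True
      ~w & d = True
        ~w = True
  ~((u <-> (s | u))) = True
    u <-> (s | u) = False
      s | u = True
Both conjuncts True, so the formula holds.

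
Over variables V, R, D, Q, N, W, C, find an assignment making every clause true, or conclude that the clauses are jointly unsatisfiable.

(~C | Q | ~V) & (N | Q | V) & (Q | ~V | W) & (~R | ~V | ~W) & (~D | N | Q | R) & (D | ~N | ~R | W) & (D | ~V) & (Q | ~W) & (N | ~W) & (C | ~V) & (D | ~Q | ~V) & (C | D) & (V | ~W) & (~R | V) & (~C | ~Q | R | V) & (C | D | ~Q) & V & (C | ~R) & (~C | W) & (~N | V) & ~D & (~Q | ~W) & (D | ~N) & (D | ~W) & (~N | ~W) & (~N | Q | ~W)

Unsatisfiable — no assignment works.

Case V = True:
  (D | ~V) forces D = True.
  Clause (~D) is falsified — contradiction.
Case V = False:
  Clause (V) is falsified — contradiction.
Both cases fail, so the formula is unsatisfiable.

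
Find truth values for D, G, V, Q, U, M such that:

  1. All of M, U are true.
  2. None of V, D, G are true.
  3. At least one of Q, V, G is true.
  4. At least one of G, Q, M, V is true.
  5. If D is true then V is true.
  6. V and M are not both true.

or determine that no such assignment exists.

D = False; G = False; V = False; Q = True; U = True; M = True

  (1) {M, U}: all 2 true ✓
  (2) {V, D, G}: 0 true — none ✓
  (3) {Q, V, G}: 1 true — at least one ✓
  (4) {G, Q, M, V}: 2 true — at least one ✓
  (5) D=F ⇒ V: vacuous ✓
  (6) V=F, M=T — not both ✓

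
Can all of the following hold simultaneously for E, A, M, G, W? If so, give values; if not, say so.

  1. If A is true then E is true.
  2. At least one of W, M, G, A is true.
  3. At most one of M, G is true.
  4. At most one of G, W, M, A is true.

E = True, A = False, M = True, G = False, W = False

  (1) A=F ⇒ E: vacuous ✓
  (2) {W, M, G, A}: 1 true — at least one ✓
  (3) {M, G}: 1 true — at most one ✓
  (4) {G, W, M, A}: 1 true — at most one ✓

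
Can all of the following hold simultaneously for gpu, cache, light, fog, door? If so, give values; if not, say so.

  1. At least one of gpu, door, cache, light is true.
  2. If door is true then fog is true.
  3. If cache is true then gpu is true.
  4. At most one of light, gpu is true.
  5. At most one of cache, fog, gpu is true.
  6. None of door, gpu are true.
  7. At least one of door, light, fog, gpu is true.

gpu=F, cache=F, light=T, fog=T, door=F

  (1) {gpu, door, cache, light}: 1 true — at least one ✓
  (2) door=F ⇒ fog: vacuous ✓
  (3) cache=F ⇒ gpu: vacuous ✓
  (4) {light, gpu}: 1 true — at most one ✓
  (5) {cache, fog, gpu}: 1 true — at most one ✓
  (6) {door, gpu}: 0 true — none ✓
  (7) {door, light, fog, gpu}: 2 true — at least one ✓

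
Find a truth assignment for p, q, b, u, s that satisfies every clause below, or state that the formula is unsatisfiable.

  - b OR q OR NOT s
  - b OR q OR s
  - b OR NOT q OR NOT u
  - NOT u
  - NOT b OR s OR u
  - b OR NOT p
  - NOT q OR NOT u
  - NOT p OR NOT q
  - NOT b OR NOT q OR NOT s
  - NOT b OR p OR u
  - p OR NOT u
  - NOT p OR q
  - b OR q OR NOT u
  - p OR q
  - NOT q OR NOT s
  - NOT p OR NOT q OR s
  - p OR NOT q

Case q = True:
  (NOT u) forces u = False.
  (NOT p OR NOT q) forces p = False.
  Clause (p OR NOT q) is falsified — contradiction.
Case q = False:
  (NOT u) forces u = False.
  (NOT p OR q) forces p = False.
  Clause (p OR q) is falsified — contradiction.
Both cases fail, so the formula is unsatisfiable.

Unsatisfiable — no assignment works.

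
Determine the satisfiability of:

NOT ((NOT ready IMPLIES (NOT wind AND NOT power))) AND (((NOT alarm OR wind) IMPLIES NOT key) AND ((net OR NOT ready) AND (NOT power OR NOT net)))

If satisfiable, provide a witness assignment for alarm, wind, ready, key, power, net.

alarm = False; wind = False; ready = False; key = False; power = True; net = False

  NOT ((NOT ready IMPLIES (NOT wind AND NOT power))) = True
    NOT ready IMPLIES (NOT wind AND NOT power) = False
      NOT ready = True
      NOT wind AND NOT power = False
        NOT wind = True
        NOT power = False
  ((NOT alarm OR wind) IMPLIES NOT key) AND ((net OR NOT ready) AND (NOT power OR NOT net)) = True
    (NOT alarm OR wind) IMPLIES NOT key = True
      NOT alarm OR wind = True
        NOT alarm = True
      NOT key = True
    (net OR NOT ready) AND (NOT power OR NOT net) = True
      net OR NOT ready = True
        NOT ready = True
      NOT power OR NOT net = True
        NOT power = False
        NOT net = True
Both conjuncts True, so the formula holds.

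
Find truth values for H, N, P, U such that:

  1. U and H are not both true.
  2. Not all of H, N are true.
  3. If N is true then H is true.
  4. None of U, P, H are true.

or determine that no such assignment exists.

H = False, N = False, P = False, U = False

  (1) U=F, H=F — not both ✓
  (2) {H, N}: 0/2 true — not all ✓
  (3) N=F ⇒ H: vacuous ✓
  (4) {U, P, H}: 0 true — none ✓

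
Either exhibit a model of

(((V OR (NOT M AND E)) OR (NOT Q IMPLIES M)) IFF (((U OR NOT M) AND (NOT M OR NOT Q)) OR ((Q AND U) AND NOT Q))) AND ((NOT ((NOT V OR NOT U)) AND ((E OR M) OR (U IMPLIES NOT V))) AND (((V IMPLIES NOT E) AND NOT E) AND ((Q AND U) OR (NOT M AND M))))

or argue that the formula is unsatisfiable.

UNSATISFIABLE

Case V = True: the formula simplifies to (((U OR NOT M) AND (NOT M OR NOT Q)) OR ((Q AND U) AND NOT Q)) AND ((NOT (NOT U) AND ((E OR M) OR NOT U)) AND ((NOT E AND NOT E) AND ((Q AND U) OR (NOT M AND M)))).
  U = True: simplifies to ((NOT M OR NOT Q) OR (Q AND NOT Q)) AND ((E OR M) AND ((NOT E AND NOT E) AND (Q OR (NOT M AND M)))).
    E = True: the conjunct NOT E is False.
    E = False: simplifies to ((NOT M OR NOT Q) OR (Q AND NOT Q)) AND (M AND (Q OR (NOT M AND M))).
      M = True: simplifies to (NOT Q OR (Q AND NOT Q)) AND Q.
        Q = True: the conjunct NOT Q OR (Q AND NOT Q) becomes NOT True OR (True AND False) = False.
        Q = False: the conjunct Q is False.
      M = False: the conjunct M is False.
  U = False: the conjunct NOT (NOT U) becomes NOT (NOT False) = False.
Case V = False: the conjunct NOT ((NOT V OR NOT U)) becomes NOT ((True OR NOT U)) = False.
Both cases fail — unsatisfiable.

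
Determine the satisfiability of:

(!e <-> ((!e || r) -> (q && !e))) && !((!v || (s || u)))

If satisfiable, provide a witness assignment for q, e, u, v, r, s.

q=F, e=T, u=F, v=T, r=T, s=F

  !e <-> ((!e || r) -> (q && !e)) = True
    !e = False
    (!e || r) -> (q && !e) = False
      !e || r = True
        !e = False
      q && !e = False
        !e = False
  !((!v || (s || u))) = True
    !v || (s || u) = False
      !v = False
      s || u = False
Both conjuncts True, so the formula holds.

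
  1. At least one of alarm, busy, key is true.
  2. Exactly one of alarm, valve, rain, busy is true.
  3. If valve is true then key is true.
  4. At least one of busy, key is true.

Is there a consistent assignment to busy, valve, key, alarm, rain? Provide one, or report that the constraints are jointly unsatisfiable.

busy: False, valve: True, key: True, alarm: False, rain: False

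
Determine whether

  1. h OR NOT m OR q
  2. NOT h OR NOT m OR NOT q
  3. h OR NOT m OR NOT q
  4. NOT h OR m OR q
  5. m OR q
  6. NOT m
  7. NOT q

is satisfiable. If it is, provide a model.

Case m = True:
  Clause (NOT m) is falsified — contradiction.
Case m = False:
  (m OR q) forces q = True.
  Clause (NOT q) is falsified — contradiction.
Both cases fail, so the formula is unsatisfiable.

No satisfying assignment exists.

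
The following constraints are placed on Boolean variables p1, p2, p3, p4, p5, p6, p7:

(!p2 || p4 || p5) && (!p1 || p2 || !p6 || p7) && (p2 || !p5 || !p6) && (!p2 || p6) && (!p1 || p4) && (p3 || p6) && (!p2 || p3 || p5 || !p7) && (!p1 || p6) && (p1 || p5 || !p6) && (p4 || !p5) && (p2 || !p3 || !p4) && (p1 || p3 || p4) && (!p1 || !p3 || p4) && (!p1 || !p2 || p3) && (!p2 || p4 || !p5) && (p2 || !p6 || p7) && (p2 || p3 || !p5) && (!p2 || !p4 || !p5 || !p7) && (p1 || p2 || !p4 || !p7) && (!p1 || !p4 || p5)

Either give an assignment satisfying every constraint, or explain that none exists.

p1: True, p2: True, p3: True, p4: True, p5: True, p6: True, p7: False

Set p1 = True.
  then (!p1 || p4) forces p4 = True.
  then (!p1 || p6) forces p6 = True.
  then (!p1 || !p4 || p5) forces p5 = True.
  then (p2 || !p5 || !p6) forces p2 = True.
  then (!p1 || !p2 || p3) forces p3 = True.
  then (!p2 || !p4 || !p5 || !p7) forces p7 = False.
All clauses satisfied.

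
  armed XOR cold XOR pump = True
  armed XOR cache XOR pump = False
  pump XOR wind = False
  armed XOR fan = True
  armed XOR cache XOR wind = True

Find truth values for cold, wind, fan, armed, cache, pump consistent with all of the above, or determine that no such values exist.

No satisfying assignment exists.

Adding constraints 2, 3, 5 mod 2: every variable appears an even number of times on the left, so the left side is 0.
But the right sides sum to 1 (mod 2). 0 ≠ 1 — the system is inconsistent.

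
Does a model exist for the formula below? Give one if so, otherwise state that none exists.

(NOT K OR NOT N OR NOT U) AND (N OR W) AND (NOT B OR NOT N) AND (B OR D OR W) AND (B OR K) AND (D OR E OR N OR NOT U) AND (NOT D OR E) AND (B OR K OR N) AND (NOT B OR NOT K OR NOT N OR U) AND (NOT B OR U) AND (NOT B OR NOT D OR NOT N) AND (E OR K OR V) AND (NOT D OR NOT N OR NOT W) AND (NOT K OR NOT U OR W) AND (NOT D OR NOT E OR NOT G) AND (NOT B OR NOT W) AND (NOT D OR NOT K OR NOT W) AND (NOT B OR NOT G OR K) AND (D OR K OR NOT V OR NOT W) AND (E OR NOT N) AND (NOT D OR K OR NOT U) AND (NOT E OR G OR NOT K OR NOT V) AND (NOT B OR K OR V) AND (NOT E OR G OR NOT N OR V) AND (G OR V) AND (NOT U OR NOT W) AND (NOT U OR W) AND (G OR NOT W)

U = False; N = False; G = True; B = False; K = True; V = True; D = False; E = True; W = True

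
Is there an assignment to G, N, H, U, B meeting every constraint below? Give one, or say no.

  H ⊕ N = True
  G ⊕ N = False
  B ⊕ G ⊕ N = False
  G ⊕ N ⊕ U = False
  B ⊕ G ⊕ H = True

G: True, N: True, H: False, U: False, B: False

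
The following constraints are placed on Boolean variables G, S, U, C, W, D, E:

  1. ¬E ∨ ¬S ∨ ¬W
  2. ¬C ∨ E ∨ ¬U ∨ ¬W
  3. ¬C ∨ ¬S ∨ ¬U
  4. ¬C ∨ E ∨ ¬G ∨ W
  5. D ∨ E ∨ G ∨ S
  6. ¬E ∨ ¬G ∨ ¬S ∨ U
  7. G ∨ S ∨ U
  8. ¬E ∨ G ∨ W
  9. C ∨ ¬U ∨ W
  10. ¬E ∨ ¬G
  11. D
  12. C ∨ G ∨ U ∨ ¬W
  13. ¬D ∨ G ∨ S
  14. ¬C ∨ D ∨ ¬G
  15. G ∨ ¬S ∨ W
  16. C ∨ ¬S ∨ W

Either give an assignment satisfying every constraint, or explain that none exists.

G=T; S=T; U=F; C=F; W=T; D=T; E=F

Unit clause (D) forces D = True.
Set G = True.
  then (¬E ∨ ¬G) forces E = False.
Set S = True.
Set U = False.
Set C = False.
  then (C ∨ ¬S ∨ W) forces W = True.
All clauses satisfied.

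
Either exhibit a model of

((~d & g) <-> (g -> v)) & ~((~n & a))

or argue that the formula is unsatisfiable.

d=T, a=F, n=T, v=F, g=T

  (~d & g) <-> (g -> v) = True
    ~d & g = False
      ~d = False
    g -> v = False
  ~((~n & a)) = True
    ~n & a = False
      ~n = False
Both conjuncts True, so the formula holds.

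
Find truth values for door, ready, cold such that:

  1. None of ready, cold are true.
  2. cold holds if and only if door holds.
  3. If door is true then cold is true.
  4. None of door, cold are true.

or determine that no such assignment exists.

door=F, ready=F, cold=F

  (1) {ready, cold}: 0 true — none ✓
  (2) cold=F, door=F — same ✓
  (3) door=F ⇒ cold: vacuous ✓
  (4) {door, cold}: 0 true — none ✓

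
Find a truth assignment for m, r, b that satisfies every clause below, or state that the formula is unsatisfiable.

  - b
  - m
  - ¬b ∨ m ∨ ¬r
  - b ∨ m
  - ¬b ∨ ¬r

m = True, r = False, b = True

Unit clause (b) forces b = True.
Unit clause (m) forces m = True.
In (¬b ∨ ¬r) only ¬r is left, so r = False.
All clauses satisfied.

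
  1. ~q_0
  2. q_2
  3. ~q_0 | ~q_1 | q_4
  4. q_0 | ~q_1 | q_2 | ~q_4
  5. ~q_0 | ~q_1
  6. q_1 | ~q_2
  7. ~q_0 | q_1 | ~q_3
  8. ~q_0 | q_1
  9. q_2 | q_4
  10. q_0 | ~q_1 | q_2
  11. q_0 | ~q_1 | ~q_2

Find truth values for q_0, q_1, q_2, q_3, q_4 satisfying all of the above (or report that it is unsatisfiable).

The formula is unsatisfiable.

Case q_0 = True:
  Clause (~q_0) is falsified — contradiction.
Case q_0 = False:
  (q_2) forces q_2 = True.
  (q_1 | ~q_2) forces q_1 = True.
  Clause (q_0 | ~q_1 | ~q_2) is falsified — contradiction.
Both cases fail, so the formula is unsatisfiable.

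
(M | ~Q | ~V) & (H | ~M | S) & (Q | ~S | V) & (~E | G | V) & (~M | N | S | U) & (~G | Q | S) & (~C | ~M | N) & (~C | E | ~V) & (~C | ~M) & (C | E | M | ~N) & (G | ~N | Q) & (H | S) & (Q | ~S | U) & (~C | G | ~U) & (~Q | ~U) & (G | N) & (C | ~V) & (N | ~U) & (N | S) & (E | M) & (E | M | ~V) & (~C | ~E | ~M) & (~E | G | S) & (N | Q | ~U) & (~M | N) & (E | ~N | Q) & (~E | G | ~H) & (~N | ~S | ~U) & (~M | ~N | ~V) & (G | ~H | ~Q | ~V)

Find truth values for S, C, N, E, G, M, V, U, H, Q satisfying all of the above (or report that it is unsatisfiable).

S = True, C = False, N = False, E = True, G = True, M = False, V = False, U = False, H = True, Q = True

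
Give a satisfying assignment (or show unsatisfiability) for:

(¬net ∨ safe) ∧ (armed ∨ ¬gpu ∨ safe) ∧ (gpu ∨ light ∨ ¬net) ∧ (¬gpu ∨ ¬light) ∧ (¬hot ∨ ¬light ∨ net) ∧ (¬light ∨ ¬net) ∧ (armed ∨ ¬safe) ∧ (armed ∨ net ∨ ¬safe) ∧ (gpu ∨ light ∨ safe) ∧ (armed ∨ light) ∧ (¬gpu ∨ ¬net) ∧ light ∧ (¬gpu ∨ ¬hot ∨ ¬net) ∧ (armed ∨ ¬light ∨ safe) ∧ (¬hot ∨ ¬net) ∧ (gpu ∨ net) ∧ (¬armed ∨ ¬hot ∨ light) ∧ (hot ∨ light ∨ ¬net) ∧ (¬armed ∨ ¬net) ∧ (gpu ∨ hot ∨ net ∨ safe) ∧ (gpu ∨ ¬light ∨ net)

Case light = True:
  (¬gpu ∨ ¬light) forces gpu = False.
  (¬light ∨ ¬net) forces net = False.
  Clause (gpu ∨ net) is falsified — contradiction.
Case light = False:
  Clause (light) is falsified — contradiction.
Both cases fail, so the formula is unsatisfiable.

No satisfying assignment exists.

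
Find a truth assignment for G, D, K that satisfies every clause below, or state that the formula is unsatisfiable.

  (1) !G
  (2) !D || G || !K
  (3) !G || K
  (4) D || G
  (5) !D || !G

G=F, D=T, K=F

Unit clause (!G) forces G = False.
In (D || G) only D is left, so D = True.
In (!D || G || !K) only !K is left, so K = False.
Check each clause:
  (!G): !G holds.
  (!D || G || !K): !K holds.
  (!G || K): !G holds.
  (D || G): D holds.
  (!D || !G): !G holds.
All clauses satisfied.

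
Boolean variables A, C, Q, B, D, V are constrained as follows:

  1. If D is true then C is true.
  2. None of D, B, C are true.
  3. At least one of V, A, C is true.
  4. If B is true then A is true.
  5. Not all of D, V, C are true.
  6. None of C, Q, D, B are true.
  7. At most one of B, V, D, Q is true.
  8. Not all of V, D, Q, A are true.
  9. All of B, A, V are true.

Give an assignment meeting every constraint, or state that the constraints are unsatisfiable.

No satisfying assignment exists.

Case B = True:
  Constraint (2) is violated (B=T) — contradiction.
Case B = False:
  Constraint (9) is violated (B=F) — contradiction.
Both cases fail — unsatisfiable.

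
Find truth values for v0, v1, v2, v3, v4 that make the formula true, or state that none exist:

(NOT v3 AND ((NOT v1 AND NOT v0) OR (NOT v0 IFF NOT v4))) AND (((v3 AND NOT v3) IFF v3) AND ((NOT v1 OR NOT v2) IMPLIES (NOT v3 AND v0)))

v0 = True; v1 = False; v2 = False; v3 = False; v4 = True

  NOT v3 AND ((NOT v1 AND NOT v0) OR (NOT v0 IFF NOT v4)) = True
    NOT v3 = True
    (NOT v1 AND NOT v0) OR (NOT v0 IFF NOT v4) = True
      NOT v1 AND NOT v0 = False
        NOT v1 = True
        NOT v0 = False
      NOT v0 IFF NOT v4 = True
        NOT v0 = False
        NOT v4 = False
  ((v3 AND NOT v3) IFF v3) AND ((NOT v1 OR NOT v2) IMPLIES (NOT v3 AND v0)) = True
    (v3 AND NOT v3) IFF v3 = True
      v3 AND NOT v3 = False
        NOT v3 = True
    (NOT v1 OR NOT v2) IMPLIES (NOT v3 AND v0) = True
      NOT v1 OR NOT v2 = True
        NOT v1 = True
        NOT v2 = True
      NOT v3 AND v0 = True
        NOT v3 = True
Both conjuncts True, so the formula holds.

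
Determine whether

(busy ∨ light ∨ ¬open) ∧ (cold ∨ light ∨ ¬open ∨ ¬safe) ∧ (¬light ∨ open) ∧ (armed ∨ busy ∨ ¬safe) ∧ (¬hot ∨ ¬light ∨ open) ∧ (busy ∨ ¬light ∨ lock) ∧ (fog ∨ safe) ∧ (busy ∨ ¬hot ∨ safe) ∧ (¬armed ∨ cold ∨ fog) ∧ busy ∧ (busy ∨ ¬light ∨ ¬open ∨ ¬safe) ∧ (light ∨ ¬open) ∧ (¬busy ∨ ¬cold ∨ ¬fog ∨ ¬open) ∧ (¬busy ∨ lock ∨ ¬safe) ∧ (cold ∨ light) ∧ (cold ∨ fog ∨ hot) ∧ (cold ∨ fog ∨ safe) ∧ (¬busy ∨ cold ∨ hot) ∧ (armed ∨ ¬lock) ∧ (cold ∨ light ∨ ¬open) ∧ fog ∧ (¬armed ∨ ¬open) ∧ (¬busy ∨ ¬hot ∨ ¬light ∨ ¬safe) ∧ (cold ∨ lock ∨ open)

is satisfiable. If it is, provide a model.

Unit clause (busy) forces busy = True.
Unit clause (fog) forces fog = True.
Set hot = True.
Set safe = False.
Set armed = True.
  then (¬armed ∨ ¬open) forces open = False.
  then (¬light ∨ open) forces light = False.
  then (cold ∨ light) forces cold = True.
Set lock = True.
All clauses satisfied.

fog = True, hot = True, safe = False, armed = True, light = False, lock = True, busy = True, open = False, cold = True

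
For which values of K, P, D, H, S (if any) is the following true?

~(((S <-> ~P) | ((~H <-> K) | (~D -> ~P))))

K=T; P=T; D=F; H=T; S=T

  ~(((S <-> ~P) | ((~H <-> K) | (~D -> ~P)))) = True
    (S <-> ~P) | ((~H <-> K) | (~D -> ~P)) = False
      S <-> ~P = False
        ~P = False
      (~H <-> K) | (~D -> ~P) = False
        ~H <-> K = False
          ~H = False
        ~D -> ~P = False
          ~D = True
          ~P = False
The formula evaluates to True.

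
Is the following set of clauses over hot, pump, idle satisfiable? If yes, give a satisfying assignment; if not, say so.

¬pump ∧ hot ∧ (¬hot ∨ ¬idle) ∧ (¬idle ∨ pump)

hot = True, pump = False, idle = False

Unit clause (¬pump) forces pump = False.
Unit clause (hot) forces hot = True.
In (¬hot ∨ ¬idle) only ¬idle is left, so idle = False.
Check each clause:
  (¬pump): ¬pump holds.
  (hot): hot holds.
  (¬hot ∨ ¬idle): ¬idle holds.
  (¬idle ∨ pump): ¬idle holds.
All clauses satisfied.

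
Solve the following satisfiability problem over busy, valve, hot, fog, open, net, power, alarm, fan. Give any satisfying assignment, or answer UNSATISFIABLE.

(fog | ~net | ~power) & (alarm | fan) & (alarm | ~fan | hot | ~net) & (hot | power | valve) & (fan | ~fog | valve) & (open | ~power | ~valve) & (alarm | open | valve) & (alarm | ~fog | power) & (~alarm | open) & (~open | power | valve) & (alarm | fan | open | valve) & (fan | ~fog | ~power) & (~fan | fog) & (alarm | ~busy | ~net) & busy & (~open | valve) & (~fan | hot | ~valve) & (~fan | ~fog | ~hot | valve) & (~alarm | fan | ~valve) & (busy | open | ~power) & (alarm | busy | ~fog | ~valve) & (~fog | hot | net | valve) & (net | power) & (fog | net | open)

busy = True; valve = True; hot = True; fog = True; open = True; net = True; power = True; alarm = True; fan = True

Unit clause (busy) forces busy = True.
Set valve = True.
Try hot = False:
  (~fan | hot | ~valve) forces fan = False.
  (alarm | fan) forces alarm = True.
  clause (~alarm | fan | ~valve) is falsified — backtrack.
So hot = True.
Set fog = True.
Set open = True.
Set net = True.
  then (alarm | ~busy | ~net) forces alarm = True.
  then (~alarm | fan | ~valve) forces fan = True.
Set power = True.
All clauses satisfied.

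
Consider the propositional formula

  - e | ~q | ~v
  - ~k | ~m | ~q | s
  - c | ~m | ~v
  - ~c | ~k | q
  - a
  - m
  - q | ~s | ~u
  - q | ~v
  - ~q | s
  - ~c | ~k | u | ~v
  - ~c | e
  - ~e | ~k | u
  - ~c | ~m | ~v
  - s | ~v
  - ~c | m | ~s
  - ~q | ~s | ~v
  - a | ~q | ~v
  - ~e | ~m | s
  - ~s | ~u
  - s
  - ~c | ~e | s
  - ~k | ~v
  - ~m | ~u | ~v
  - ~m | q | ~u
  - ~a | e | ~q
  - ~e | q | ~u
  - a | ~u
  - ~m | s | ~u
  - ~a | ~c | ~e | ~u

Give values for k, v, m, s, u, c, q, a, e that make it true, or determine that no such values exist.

k = True; v = False; m = True; s = True; u = False; c = False; q = False; a = True; e = False

Unit clause (a) forces a = True.
Unit clause (m) forces m = True.
Unit clause (s) forces s = True.
In (~s | ~u) only ~u is left, so u = False.
Set k = True.
  then (~e | ~k | u) forces e = False.
  then (~k | ~v) forces v = False.
  then (~a | e | ~q) forces q = False.
  then (~c | ~k | q) forces c = False.
All clauses satisfied.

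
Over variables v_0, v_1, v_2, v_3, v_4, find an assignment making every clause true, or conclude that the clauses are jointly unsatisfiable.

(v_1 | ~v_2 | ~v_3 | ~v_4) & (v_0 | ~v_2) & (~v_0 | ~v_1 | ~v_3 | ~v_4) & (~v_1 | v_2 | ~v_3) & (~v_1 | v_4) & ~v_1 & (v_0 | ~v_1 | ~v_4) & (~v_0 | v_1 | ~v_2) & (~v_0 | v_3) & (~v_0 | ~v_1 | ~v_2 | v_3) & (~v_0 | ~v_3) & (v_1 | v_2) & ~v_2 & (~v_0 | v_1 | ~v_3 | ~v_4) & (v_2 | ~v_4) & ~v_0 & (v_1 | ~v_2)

Unsatisfiable

Case v_1 = True:
  Clause (~v_1) is falsified — contradiction.
Case v_1 = False:
  (v_1 | v_2) forces v_2 = True.
  Clause (~v_2) is falsified — contradiction.
Both cases fail, so the formula is unsatisfiable.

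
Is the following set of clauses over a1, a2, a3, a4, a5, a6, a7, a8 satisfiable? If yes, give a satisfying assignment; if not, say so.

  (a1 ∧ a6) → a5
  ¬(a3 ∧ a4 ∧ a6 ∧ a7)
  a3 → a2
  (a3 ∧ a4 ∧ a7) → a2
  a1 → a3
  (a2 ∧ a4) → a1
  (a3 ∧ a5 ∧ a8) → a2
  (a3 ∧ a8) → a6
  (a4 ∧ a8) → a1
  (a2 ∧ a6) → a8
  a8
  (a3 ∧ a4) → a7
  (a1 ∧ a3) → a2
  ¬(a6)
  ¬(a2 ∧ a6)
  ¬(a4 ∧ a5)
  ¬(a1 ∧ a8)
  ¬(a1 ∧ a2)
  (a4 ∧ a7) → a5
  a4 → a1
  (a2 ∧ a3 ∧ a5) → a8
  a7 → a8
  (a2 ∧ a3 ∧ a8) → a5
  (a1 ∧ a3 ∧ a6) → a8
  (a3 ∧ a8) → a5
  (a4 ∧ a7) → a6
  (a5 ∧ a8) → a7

a1=F, a2=F, a3=F, a4=F, a5=T, a6=F, a7=T, a8=T

Unit clause (¬a6) forces a6 = False.
Unit clause (a8) forces a8 = True.
In (¬a3 ∨ a6 ∨ ¬a8) only ¬a3 is left, so a3 = False.
In (¬a1 ∨ a3) only ¬a1 is left, so a1 = False.
In (a1 ∨ ¬a4 ∨ ¬a8) only ¬a4 is left, so a4 = False.
Set a2 = False.
Set a5 = True.
  then (¬a5 ∨ a7 ∨ ¬a8) forces a7 = True.
All clauses satisfied.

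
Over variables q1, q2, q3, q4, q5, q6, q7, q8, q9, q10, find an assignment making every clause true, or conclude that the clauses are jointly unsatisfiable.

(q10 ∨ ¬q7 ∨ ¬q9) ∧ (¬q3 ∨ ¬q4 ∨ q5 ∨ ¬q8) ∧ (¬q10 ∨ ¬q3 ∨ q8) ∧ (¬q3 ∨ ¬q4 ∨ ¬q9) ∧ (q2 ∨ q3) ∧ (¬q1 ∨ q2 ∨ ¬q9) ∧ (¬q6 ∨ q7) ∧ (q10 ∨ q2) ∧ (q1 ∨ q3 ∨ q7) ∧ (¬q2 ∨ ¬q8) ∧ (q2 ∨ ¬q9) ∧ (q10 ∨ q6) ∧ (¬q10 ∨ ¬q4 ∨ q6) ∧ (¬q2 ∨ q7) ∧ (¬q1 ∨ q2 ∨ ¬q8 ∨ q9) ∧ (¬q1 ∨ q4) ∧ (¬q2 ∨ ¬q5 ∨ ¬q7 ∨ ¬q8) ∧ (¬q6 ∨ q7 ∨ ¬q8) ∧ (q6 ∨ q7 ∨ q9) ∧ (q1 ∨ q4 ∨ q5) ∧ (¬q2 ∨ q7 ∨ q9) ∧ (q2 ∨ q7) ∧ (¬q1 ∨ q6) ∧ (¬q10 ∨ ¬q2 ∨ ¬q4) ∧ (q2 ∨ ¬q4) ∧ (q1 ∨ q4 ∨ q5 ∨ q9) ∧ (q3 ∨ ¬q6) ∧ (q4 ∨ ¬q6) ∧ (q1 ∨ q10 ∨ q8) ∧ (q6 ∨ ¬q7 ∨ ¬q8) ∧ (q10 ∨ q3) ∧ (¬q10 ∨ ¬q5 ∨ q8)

Set q1 = True.
  then (¬q1 ∨ q4) forces q4 = True.
  then (¬q1 ∨ q6) forces q6 = True.
  then (q2 ∨ ¬q4) forces q2 = True.
  then (q3 ∨ ¬q6) forces q3 = True.
  then (¬q3 ∨ ¬q4 ∨ ¬q9) forces q9 = False.
  then (¬q6 ∨ q7) forces q7 = True.
  then (¬q2 ∨ ¬q8) forces q8 = False.
  then (¬q10 ∨ ¬q2 ∨ ¬q4) forces q10 = False.
Set q5 = True.
All clauses satisfied.

q1 = True, q2 = True, q3 = True, q4 = True, q5 = True, q6 = True, q7 = True, q8 = False, q9 = False, q10 = False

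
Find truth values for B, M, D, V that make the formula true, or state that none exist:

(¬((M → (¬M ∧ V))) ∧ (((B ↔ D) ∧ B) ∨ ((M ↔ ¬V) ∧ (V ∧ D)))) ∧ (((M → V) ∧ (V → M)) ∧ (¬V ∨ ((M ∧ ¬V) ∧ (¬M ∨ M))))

Unsatisfiable — no assignment works.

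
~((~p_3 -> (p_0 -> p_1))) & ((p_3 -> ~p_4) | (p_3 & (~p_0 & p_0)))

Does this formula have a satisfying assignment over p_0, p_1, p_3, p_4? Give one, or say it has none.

p_0: True; p_1: False; p_3: False; p_4: False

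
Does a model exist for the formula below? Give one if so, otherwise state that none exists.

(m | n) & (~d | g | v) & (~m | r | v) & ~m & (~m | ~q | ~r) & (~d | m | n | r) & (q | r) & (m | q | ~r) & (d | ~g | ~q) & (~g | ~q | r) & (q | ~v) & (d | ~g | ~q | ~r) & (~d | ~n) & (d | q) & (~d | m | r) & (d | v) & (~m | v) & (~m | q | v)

Unit clause (~m) forces m = False.
In (m | n) only n is left, so n = True.
In (~d | ~n) only ~d is left, so d = False.
In (d | q) only q is left, so q = True.
In (d | v) only v is left, so v = True.
In (d | ~g | ~q) only ~g is left, so g = False.
Set r = True.
All clauses satisfied.

m = False, d = False, n = True, v = True, q = True, g = False, r = True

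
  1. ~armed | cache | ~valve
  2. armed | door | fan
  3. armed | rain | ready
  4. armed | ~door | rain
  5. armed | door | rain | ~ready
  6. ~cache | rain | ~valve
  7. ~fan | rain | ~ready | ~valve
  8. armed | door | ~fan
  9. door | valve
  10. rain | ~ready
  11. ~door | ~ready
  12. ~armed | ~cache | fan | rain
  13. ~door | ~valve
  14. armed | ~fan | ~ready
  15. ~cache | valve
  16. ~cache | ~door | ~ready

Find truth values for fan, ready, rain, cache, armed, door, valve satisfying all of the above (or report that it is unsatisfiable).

fan = True, ready = False, rain = True, cache = False, armed = False, door = True, valve = False

Set fan = True.
Set ready = False.
Set rain = True.
Set cache = False.
Set armed = False.
  then (armed | door | ~fan) forces door = True.
  then (~door | ~valve) forces valve = False.
All clauses satisfied.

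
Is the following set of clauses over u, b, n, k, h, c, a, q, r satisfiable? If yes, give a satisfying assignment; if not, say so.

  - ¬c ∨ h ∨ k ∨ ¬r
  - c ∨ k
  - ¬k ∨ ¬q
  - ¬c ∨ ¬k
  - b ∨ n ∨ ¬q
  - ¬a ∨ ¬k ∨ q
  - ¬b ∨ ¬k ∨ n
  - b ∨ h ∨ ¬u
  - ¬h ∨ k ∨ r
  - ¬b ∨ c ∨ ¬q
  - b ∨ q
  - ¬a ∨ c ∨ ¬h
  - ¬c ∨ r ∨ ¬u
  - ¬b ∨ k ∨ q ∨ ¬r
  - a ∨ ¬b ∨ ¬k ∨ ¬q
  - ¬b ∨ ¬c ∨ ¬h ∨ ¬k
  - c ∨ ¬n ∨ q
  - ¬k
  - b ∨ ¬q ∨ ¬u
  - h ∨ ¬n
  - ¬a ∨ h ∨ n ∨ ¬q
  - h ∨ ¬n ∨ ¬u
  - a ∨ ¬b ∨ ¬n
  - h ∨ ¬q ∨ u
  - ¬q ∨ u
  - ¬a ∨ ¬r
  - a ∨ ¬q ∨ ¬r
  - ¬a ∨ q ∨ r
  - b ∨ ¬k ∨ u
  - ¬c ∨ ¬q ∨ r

u = False; b = True; n = False; k = False; h = False; c = True; a = False; q = False; r = False

Unit clause (¬k) forces k = False.
In (c ∨ k) only c is left, so c = True.
Set u = False.
  then (¬q ∨ u) forces q = False.
  then (b ∨ q) forces b = True.
  then (¬b ∨ k ∨ q ∨ ¬r) forces r = False.
  then (¬a ∨ q ∨ r) forces a = False.
  then (¬h ∨ k ∨ r) forces h = False.
  then (h ∨ ¬n) forces n = False.
All clauses satisfied.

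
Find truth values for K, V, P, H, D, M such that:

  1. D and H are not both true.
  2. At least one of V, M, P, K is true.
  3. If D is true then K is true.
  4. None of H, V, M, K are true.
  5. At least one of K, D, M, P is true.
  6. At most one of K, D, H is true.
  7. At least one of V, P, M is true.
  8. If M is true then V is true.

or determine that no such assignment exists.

K=F, V=F, P=T, H=F, D=F, M=F

  (1) D=F, H=F — not both ✓
  (2) {V, M, P, K}: 1 true — at least one ✓
  (3) D=F ⇒ K: vacuous ✓
  (4) {H, V, M, K}: 0 true — none ✓
  (5) {K, D, M, P}: 1 true — at least one ✓
  (6) {K, D, H}: 0 true — at most one ✓
  (7) {V, P, M}: 1 true — at least one ✓
  (8) M=F ⇒ V: vacuous ✓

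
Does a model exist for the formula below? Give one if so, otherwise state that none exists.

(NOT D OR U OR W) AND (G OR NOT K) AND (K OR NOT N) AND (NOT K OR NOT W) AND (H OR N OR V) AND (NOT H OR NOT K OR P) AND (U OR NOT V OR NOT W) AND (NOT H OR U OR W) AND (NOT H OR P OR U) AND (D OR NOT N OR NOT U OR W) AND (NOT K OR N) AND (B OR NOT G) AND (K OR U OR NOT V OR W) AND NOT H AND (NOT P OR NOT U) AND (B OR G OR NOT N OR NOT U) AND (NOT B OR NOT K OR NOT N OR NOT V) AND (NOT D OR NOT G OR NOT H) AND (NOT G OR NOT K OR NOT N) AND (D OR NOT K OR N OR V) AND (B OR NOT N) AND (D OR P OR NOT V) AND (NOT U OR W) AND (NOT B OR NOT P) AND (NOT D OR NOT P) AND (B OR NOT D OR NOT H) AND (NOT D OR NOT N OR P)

V = True; H = False; B = True; P = False; N = False; G = True; K = False; D = True; U = True; W = True

Unit clause (NOT H) forces H = False.
Try V = False:
  (H OR N OR V) forces N = True.
  (K OR NOT N) forces K = True.
  (G OR NOT K) forces G = True.
  clause (NOT G OR NOT K OR NOT N) is falsified — backtrack.
So V = True.
Set B = True.
  then (NOT B OR NOT P) forces P = False.
  then (D OR P OR NOT V) forces D = True.
  then (NOT D OR NOT N OR P) forces N = False.
  then (NOT K OR N) forces K = False.
Set G = True.
Try U = False:
  (NOT D OR U OR W) forces W = True.
  clause (U OR NOT V OR NOT W) is falsified — backtrack.
So U = True.
  then (NOT U OR W) forces W = True.
All clauses satisfied.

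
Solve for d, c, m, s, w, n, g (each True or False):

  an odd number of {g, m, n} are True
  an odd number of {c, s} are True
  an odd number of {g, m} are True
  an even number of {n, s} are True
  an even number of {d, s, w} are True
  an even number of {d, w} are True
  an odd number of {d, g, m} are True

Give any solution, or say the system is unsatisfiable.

d: False, c: True, m: False, s: False, w: False, n: False, g: True

{g, m, n}: 1 true → odd ✓
{c, s}: 1 true → odd ✓
{g, m}: 1 true → odd ✓
{n, s}: 0 true → even ✓
{d, s, w}: 0 true → even ✓
{d, w}: 0 true → even ✓
{d, g, m}: 1 true → odd ✓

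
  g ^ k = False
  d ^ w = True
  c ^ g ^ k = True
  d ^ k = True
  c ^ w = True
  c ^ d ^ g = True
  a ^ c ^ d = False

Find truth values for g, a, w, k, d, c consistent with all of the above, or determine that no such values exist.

Adding constraints 3, 4, 6 mod 2: every variable appears an even number of times on the left, so the left side is 0.
But the right sides sum to 1 (mod 2). 0 ≠ 1 — the system is inconsistent.

Unsatisfiable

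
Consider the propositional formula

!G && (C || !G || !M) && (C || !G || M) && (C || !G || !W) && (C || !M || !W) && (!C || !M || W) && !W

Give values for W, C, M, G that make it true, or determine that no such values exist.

W=F, C=F, M=F, G=F

Unit clause (!G) forces G = False.
Unit clause (!W) forces W = False.
Set C = False.
Set M = False.
All clauses satisfied.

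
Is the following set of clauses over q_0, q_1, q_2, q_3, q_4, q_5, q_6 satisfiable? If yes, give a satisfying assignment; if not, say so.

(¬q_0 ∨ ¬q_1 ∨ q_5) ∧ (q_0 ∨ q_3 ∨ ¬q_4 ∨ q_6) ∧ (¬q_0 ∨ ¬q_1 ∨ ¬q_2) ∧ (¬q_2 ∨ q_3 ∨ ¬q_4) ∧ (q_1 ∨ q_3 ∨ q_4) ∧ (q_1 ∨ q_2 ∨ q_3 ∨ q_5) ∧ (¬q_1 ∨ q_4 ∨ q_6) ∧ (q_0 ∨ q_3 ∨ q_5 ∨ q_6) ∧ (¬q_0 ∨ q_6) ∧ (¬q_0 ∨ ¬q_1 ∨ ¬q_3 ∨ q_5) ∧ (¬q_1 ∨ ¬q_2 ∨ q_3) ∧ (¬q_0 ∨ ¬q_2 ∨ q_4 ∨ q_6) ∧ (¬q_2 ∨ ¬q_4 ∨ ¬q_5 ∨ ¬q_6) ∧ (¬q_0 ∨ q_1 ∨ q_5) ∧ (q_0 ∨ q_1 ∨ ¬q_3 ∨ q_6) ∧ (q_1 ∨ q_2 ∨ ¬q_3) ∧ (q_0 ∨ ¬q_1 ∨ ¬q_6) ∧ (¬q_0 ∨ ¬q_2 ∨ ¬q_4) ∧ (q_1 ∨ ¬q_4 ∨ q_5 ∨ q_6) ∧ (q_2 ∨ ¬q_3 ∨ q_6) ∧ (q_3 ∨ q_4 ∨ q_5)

q_0: True, q_1: True, q_2: False, q_3: False, q_4: True, q_5: True, q_6: True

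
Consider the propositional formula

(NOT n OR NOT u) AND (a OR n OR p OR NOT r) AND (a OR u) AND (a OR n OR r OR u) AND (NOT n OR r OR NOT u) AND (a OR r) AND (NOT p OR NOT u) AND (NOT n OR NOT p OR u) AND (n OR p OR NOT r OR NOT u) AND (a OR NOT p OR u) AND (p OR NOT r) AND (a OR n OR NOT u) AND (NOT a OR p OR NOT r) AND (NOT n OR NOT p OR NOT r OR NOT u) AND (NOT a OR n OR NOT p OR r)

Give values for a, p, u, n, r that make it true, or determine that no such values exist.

a = True, p = False, u = False, n = True, r = False

Try a = False:
  (a OR u) forces u = True.
  (NOT n OR NOT u) forces n = False.
  clause (a OR n OR NOT u) is falsified — backtrack.
So a = True.
Set p = False.
  then (p OR NOT r) forces r = False.
Set u = False.
Set n = True.
All clauses satisfied.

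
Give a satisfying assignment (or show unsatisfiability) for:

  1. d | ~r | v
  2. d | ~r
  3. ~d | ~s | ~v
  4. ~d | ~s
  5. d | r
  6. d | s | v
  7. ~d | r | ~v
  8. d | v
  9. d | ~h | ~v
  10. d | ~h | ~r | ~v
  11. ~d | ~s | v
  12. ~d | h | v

h=T, v=T, r=T, s=F, d=T

Set h = True.
Set v = True.
  then (d | ~h | ~v) forces d = True.
  then (~d | ~s | ~v) forces s = False.
  then (~d | r | ~v) forces r = True.
All clauses satisfied.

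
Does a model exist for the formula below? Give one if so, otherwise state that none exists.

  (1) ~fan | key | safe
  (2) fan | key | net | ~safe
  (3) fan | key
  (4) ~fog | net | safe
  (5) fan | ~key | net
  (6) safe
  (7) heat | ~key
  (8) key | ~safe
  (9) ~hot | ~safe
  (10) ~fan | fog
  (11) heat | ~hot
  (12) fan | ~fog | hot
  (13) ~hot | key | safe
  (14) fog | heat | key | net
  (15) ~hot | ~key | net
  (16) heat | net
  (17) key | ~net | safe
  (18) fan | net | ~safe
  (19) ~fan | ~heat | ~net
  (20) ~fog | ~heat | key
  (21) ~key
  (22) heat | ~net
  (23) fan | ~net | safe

Case safe = True:
  (key | ~safe) forces key = True.
  Clause (~key) is falsified — contradiction.
Case safe = False:
  Clause (safe) is falsified — contradiction.
Both cases fail, so the formula is unsatisfiable.

The formula is unsatisfiable.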